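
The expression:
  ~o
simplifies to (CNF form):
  ~o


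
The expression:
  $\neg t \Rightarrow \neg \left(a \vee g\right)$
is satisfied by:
  {t: True, g: False, a: False}
  {a: True, t: True, g: False}
  {t: True, g: True, a: False}
  {a: True, t: True, g: True}
  {a: False, g: False, t: False}


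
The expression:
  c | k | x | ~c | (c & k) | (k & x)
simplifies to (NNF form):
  True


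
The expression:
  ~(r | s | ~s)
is never true.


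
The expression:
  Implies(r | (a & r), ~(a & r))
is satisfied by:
  {a: False, r: False}
  {r: True, a: False}
  {a: True, r: False}


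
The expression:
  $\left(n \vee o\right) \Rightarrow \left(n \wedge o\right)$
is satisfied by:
  {o: False, n: False}
  {n: True, o: True}


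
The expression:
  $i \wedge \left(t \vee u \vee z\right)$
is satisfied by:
  {i: True, t: True, z: True, u: True}
  {i: True, t: True, z: True, u: False}
  {i: True, t: True, u: True, z: False}
  {i: True, t: True, u: False, z: False}
  {i: True, z: True, u: True, t: False}
  {i: True, z: True, u: False, t: False}
  {i: True, z: False, u: True, t: False}


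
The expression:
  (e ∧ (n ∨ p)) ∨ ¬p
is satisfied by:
  {e: True, p: False}
  {p: False, e: False}
  {p: True, e: True}


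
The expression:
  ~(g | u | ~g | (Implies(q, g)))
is never true.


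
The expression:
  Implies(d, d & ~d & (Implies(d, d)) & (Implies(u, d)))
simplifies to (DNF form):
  ~d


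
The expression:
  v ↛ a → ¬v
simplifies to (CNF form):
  a ∨ ¬v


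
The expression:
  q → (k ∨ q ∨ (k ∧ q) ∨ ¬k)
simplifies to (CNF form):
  True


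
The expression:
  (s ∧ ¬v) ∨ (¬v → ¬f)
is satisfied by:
  {v: True, s: True, f: False}
  {v: True, s: False, f: False}
  {s: True, v: False, f: False}
  {v: False, s: False, f: False}
  {f: True, v: True, s: True}
  {f: True, v: True, s: False}
  {f: True, s: True, v: False}


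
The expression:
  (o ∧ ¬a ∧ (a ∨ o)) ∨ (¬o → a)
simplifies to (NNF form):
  a ∨ o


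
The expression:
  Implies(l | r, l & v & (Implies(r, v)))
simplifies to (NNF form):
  (l & v) | (~l & ~r)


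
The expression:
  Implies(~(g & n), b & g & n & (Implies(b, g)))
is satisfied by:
  {g: True, n: True}


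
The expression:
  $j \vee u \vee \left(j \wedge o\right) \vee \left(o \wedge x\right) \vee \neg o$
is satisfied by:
  {x: True, u: True, j: True, o: False}
  {x: True, u: True, j: False, o: False}
  {x: True, j: True, u: False, o: False}
  {x: True, j: False, u: False, o: False}
  {u: True, j: True, x: False, o: False}
  {u: True, j: False, x: False, o: False}
  {j: True, x: False, u: False, o: False}
  {j: False, x: False, u: False, o: False}
  {o: True, x: True, u: True, j: True}
  {o: True, x: True, u: True, j: False}
  {o: True, x: True, j: True, u: False}
  {o: True, x: True, j: False, u: False}
  {o: True, u: True, j: True, x: False}
  {o: True, u: True, j: False, x: False}
  {o: True, j: True, u: False, x: False}


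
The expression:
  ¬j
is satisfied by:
  {j: False}


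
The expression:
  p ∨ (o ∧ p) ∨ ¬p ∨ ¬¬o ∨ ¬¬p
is always true.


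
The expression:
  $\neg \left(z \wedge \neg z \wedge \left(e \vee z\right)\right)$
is always true.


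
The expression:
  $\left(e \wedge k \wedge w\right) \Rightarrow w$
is always true.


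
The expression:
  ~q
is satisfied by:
  {q: False}


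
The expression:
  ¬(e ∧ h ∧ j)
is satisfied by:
  {h: False, e: False, j: False}
  {j: True, h: False, e: False}
  {e: True, h: False, j: False}
  {j: True, e: True, h: False}
  {h: True, j: False, e: False}
  {j: True, h: True, e: False}
  {e: True, h: True, j: False}


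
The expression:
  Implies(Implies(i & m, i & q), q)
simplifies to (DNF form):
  q | (i & m)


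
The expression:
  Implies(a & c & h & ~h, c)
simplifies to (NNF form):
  True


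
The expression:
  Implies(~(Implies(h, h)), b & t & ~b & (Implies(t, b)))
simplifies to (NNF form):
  True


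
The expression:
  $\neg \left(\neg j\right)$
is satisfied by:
  {j: True}


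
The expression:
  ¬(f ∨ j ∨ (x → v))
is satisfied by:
  {x: True, v: False, f: False, j: False}


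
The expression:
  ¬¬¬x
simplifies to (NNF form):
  ¬x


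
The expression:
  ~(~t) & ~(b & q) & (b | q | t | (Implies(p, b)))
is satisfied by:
  {t: True, q: False, b: False}
  {t: True, b: True, q: False}
  {t: True, q: True, b: False}


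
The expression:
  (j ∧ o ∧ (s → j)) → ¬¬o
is always true.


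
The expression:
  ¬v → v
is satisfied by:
  {v: True}


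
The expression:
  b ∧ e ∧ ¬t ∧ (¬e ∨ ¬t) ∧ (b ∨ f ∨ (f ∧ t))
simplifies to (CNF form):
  b ∧ e ∧ ¬t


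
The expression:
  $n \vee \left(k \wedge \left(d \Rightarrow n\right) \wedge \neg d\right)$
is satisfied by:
  {n: True, k: True, d: False}
  {n: True, d: False, k: False}
  {n: True, k: True, d: True}
  {n: True, d: True, k: False}
  {k: True, d: False, n: False}


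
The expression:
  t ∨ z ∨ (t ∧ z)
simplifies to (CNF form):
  t ∨ z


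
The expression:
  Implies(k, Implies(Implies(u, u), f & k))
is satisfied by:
  {f: True, k: False}
  {k: False, f: False}
  {k: True, f: True}


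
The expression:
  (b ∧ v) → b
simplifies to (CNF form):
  True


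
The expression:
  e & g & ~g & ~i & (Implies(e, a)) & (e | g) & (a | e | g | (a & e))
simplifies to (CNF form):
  False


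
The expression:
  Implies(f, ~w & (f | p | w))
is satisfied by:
  {w: False, f: False}
  {f: True, w: False}
  {w: True, f: False}


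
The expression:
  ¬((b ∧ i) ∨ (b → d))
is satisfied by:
  {b: True, d: False, i: False}


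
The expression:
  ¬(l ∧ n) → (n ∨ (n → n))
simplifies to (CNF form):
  True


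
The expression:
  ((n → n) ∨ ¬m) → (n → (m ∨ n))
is always true.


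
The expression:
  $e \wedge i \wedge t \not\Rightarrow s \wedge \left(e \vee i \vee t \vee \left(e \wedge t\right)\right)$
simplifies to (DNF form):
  $e \wedge i \wedge t \wedge \neg s$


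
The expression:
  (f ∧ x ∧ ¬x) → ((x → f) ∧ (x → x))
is always true.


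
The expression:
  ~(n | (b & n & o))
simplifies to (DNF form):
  ~n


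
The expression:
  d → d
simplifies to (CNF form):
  True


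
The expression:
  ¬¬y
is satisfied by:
  {y: True}


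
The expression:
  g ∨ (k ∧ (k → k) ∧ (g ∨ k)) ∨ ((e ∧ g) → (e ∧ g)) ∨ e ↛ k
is always true.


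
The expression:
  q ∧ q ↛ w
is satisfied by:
  {q: True, w: False}


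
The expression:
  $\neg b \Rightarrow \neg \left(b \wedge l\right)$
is always true.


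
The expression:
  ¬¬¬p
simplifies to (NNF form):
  ¬p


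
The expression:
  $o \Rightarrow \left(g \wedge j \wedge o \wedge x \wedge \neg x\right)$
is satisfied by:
  {o: False}


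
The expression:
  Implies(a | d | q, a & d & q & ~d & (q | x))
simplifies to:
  ~a & ~d & ~q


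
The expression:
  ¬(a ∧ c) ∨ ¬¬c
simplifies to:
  True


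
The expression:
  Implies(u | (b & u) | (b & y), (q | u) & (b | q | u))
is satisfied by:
  {q: True, u: True, y: False, b: False}
  {q: True, u: False, y: False, b: False}
  {u: True, b: False, q: False, y: False}
  {b: False, u: False, q: False, y: False}
  {b: True, q: True, u: True, y: False}
  {b: True, q: True, u: False, y: False}
  {b: True, u: True, q: False, y: False}
  {b: True, u: False, q: False, y: False}
  {y: True, q: True, u: True, b: False}
  {y: True, q: True, u: False, b: False}
  {y: True, u: True, q: False, b: False}
  {y: True, u: False, q: False, b: False}
  {b: True, y: True, q: True, u: True}
  {b: True, y: True, q: True, u: False}
  {b: True, y: True, u: True, q: False}


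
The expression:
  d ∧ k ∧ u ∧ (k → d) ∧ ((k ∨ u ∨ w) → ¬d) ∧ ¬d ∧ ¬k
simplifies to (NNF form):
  False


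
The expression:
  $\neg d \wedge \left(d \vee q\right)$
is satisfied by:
  {q: True, d: False}


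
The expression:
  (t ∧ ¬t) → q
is always true.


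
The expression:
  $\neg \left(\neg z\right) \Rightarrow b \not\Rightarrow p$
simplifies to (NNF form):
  $\left(b \wedge \neg p\right) \vee \neg z$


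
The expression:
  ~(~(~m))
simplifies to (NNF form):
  ~m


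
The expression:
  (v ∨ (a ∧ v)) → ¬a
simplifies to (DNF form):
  ¬a ∨ ¬v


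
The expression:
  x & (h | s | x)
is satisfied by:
  {x: True}


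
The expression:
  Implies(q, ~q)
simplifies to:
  ~q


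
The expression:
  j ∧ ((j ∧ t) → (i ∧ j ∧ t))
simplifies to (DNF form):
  (i ∧ j) ∨ (j ∧ ¬t)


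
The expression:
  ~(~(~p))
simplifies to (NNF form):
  ~p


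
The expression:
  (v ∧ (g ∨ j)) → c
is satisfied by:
  {c: True, g: False, v: False, j: False}
  {j: True, c: True, g: False, v: False}
  {c: True, g: True, v: False, j: False}
  {j: True, c: True, g: True, v: False}
  {j: False, g: False, v: False, c: False}
  {j: True, g: False, v: False, c: False}
  {g: True, j: False, v: False, c: False}
  {j: True, g: True, v: False, c: False}
  {v: True, c: True, j: False, g: False}
  {j: True, v: True, c: True, g: False}
  {v: True, c: True, g: True, j: False}
  {j: True, v: True, c: True, g: True}
  {v: True, c: False, g: False, j: False}


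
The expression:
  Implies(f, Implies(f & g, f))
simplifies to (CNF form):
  True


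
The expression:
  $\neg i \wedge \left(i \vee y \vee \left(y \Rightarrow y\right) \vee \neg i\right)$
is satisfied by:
  {i: False}


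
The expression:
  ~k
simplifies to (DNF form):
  ~k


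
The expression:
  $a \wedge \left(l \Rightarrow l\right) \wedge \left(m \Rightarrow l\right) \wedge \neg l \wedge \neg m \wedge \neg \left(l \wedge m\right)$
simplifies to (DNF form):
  $a \wedge \neg l \wedge \neg m$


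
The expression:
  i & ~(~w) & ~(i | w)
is never true.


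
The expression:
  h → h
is always true.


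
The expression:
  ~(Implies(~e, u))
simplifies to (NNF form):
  ~e & ~u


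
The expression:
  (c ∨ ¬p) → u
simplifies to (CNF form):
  (p ∨ u) ∧ (u ∨ ¬c)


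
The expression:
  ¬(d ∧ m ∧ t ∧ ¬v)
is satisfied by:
  {v: True, m: False, t: False, d: False}
  {d: False, m: False, v: False, t: False}
  {d: True, v: True, m: False, t: False}
  {d: True, m: False, v: False, t: False}
  {t: True, v: True, d: False, m: False}
  {t: True, d: False, m: False, v: False}
  {t: True, d: True, v: True, m: False}
  {t: True, d: True, m: False, v: False}
  {v: True, m: True, t: False, d: False}
  {m: True, t: False, v: False, d: False}
  {d: True, m: True, v: True, t: False}
  {d: True, m: True, t: False, v: False}
  {v: True, m: True, t: True, d: False}
  {m: True, t: True, d: False, v: False}
  {d: True, m: True, t: True, v: True}


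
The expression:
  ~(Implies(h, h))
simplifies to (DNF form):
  False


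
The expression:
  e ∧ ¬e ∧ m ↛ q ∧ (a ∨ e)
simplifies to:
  False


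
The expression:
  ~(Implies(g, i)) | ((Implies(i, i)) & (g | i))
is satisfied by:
  {i: True, g: True}
  {i: True, g: False}
  {g: True, i: False}


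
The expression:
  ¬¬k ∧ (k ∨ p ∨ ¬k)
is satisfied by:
  {k: True}


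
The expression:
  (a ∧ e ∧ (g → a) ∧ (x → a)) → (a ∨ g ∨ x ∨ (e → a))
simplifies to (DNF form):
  True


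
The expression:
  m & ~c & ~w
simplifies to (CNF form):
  m & ~c & ~w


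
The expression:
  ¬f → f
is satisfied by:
  {f: True}


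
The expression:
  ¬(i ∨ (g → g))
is never true.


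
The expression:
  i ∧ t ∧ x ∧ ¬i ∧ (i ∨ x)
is never true.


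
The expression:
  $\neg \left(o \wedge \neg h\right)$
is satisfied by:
  {h: True, o: False}
  {o: False, h: False}
  {o: True, h: True}


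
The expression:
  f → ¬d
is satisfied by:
  {d: False, f: False}
  {f: True, d: False}
  {d: True, f: False}


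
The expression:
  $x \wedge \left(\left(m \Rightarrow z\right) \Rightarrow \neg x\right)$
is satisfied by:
  {m: True, x: True, z: False}


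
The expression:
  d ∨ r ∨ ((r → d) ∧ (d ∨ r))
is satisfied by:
  {r: True, d: True}
  {r: True, d: False}
  {d: True, r: False}


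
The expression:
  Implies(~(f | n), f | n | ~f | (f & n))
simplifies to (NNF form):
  True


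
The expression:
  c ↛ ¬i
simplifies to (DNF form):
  c ∧ i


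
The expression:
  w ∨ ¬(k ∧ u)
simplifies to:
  w ∨ ¬k ∨ ¬u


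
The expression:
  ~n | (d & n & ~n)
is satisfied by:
  {n: False}


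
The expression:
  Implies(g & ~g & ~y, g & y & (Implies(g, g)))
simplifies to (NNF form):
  True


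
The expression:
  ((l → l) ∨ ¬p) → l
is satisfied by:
  {l: True}


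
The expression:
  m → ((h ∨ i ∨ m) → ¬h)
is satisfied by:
  {h: False, m: False}
  {m: True, h: False}
  {h: True, m: False}


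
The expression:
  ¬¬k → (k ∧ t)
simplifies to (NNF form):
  t ∨ ¬k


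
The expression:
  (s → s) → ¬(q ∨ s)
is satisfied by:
  {q: False, s: False}


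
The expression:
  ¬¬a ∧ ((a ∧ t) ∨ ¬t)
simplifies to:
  a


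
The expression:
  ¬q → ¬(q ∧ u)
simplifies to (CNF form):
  True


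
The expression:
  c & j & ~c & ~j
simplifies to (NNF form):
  False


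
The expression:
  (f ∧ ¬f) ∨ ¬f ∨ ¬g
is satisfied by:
  {g: False, f: False}
  {f: True, g: False}
  {g: True, f: False}


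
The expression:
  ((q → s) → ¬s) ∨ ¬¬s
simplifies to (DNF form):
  True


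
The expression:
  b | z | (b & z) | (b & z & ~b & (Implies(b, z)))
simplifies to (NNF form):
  b | z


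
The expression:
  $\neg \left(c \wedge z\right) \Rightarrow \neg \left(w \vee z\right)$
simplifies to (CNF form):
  $\left(c \vee \neg w\right) \wedge \left(c \vee \neg z\right) \wedge \left(z \vee \neg w\right) \wedge \left(z \vee \neg z\right)$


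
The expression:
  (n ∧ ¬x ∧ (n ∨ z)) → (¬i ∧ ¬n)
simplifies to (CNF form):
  x ∨ ¬n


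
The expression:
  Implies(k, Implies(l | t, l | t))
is always true.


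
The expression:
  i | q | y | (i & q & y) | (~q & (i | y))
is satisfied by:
  {i: True, y: True, q: True}
  {i: True, y: True, q: False}
  {i: True, q: True, y: False}
  {i: True, q: False, y: False}
  {y: True, q: True, i: False}
  {y: True, q: False, i: False}
  {q: True, y: False, i: False}


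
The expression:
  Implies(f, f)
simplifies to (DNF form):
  True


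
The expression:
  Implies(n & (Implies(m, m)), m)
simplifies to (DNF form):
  m | ~n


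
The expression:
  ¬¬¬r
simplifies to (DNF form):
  ¬r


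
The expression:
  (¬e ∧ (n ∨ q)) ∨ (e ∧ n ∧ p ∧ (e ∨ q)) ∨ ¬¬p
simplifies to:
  p ∨ (n ∧ ¬e) ∨ (q ∧ ¬e)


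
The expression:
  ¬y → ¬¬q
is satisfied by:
  {y: True, q: True}
  {y: True, q: False}
  {q: True, y: False}


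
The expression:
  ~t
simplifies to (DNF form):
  ~t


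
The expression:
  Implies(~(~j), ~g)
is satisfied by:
  {g: False, j: False}
  {j: True, g: False}
  {g: True, j: False}


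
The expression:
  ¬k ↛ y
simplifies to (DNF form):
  ¬k ∧ ¬y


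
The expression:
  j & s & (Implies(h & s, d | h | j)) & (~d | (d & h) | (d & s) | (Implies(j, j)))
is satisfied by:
  {j: True, s: True}


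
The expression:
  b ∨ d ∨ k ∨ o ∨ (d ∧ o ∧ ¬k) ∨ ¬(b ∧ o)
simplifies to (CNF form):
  True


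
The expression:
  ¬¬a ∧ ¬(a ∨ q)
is never true.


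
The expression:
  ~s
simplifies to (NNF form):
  ~s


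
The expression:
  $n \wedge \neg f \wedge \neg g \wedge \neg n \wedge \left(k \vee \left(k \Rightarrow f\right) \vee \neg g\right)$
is never true.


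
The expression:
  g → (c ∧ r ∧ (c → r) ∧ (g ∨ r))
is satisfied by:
  {r: True, c: True, g: False}
  {r: True, c: False, g: False}
  {c: True, r: False, g: False}
  {r: False, c: False, g: False}
  {r: True, g: True, c: True}


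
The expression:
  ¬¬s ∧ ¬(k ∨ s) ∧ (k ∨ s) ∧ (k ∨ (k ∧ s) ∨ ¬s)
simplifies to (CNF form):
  False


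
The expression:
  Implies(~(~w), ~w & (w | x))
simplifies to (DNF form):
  ~w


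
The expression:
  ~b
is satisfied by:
  {b: False}


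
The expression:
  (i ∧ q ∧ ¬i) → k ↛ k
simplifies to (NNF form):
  True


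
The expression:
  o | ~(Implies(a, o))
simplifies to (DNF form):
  a | o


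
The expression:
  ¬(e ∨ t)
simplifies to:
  ¬e ∧ ¬t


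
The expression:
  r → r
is always true.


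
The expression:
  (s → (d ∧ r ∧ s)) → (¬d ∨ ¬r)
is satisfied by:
  {d: False, r: False}
  {r: True, d: False}
  {d: True, r: False}


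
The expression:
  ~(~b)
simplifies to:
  b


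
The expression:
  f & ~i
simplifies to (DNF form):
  f & ~i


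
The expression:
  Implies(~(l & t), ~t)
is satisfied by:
  {l: True, t: False}
  {t: False, l: False}
  {t: True, l: True}


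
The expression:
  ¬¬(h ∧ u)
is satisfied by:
  {h: True, u: True}


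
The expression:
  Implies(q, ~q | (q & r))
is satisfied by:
  {r: True, q: False}
  {q: False, r: False}
  {q: True, r: True}


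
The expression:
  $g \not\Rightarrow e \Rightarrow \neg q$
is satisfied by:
  {e: True, g: False, q: False}
  {g: False, q: False, e: False}
  {q: True, e: True, g: False}
  {q: True, g: False, e: False}
  {e: True, g: True, q: False}
  {g: True, e: False, q: False}
  {q: True, g: True, e: True}


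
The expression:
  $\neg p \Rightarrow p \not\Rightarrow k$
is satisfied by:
  {p: True}


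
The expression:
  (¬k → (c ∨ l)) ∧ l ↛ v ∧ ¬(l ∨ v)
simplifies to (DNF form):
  False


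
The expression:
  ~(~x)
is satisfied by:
  {x: True}


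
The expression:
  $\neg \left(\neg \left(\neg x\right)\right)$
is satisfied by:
  {x: False}


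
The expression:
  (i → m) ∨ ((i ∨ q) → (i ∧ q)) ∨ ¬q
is always true.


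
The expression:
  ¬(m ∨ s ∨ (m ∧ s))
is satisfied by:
  {s: False, m: False}


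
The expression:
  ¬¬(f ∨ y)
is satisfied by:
  {y: True, f: True}
  {y: True, f: False}
  {f: True, y: False}


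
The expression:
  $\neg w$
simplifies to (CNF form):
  $\neg w$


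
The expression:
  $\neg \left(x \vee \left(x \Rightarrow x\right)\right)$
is never true.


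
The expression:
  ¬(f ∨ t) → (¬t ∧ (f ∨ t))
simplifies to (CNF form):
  f ∨ t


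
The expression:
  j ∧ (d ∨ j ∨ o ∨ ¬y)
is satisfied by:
  {j: True}


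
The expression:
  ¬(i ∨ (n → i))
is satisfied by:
  {n: True, i: False}


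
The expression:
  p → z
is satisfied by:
  {z: True, p: False}
  {p: False, z: False}
  {p: True, z: True}


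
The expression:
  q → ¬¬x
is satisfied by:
  {x: True, q: False}
  {q: False, x: False}
  {q: True, x: True}


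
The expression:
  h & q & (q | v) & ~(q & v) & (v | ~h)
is never true.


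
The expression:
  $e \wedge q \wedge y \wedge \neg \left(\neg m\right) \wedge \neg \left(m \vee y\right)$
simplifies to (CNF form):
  $\text{False}$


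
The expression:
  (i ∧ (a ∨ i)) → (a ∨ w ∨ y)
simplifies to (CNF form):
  a ∨ w ∨ y ∨ ¬i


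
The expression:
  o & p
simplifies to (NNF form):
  o & p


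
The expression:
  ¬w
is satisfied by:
  {w: False}


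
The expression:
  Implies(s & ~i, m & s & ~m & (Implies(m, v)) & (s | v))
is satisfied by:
  {i: True, s: False}
  {s: False, i: False}
  {s: True, i: True}


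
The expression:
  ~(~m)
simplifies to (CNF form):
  m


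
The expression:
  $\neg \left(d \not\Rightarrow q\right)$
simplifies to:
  $q \vee \neg d$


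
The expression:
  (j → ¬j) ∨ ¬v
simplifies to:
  ¬j ∨ ¬v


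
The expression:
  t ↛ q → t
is always true.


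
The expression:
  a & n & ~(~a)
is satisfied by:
  {a: True, n: True}


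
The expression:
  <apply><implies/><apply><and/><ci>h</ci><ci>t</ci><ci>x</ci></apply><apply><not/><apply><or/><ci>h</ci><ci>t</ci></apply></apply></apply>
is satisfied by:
  {h: False, t: False, x: False}
  {x: True, h: False, t: False}
  {t: True, h: False, x: False}
  {x: True, t: True, h: False}
  {h: True, x: False, t: False}
  {x: True, h: True, t: False}
  {t: True, h: True, x: False}


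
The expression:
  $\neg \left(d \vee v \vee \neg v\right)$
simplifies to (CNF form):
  $\text{False}$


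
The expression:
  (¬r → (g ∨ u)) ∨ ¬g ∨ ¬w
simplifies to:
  True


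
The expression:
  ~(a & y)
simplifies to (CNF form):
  ~a | ~y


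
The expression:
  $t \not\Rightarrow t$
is never true.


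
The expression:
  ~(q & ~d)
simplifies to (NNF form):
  d | ~q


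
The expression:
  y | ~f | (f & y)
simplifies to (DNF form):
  y | ~f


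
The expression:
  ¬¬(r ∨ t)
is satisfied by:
  {r: True, t: True}
  {r: True, t: False}
  {t: True, r: False}


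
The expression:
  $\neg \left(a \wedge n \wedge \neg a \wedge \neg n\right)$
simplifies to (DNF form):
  $\text{True}$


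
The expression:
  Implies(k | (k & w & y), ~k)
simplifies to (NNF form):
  ~k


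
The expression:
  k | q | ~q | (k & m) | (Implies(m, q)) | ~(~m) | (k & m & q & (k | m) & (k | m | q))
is always true.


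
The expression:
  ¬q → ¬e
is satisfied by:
  {q: True, e: False}
  {e: False, q: False}
  {e: True, q: True}


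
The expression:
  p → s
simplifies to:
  s ∨ ¬p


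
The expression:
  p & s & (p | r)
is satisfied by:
  {p: True, s: True}


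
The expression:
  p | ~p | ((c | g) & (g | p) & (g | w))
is always true.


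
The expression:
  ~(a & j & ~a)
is always true.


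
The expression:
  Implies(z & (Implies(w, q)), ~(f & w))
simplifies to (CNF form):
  ~f | ~q | ~w | ~z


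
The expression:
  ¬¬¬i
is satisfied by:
  {i: False}


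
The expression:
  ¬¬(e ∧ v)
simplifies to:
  e ∧ v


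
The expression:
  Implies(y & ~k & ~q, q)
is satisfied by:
  {k: True, q: True, y: False}
  {k: True, q: False, y: False}
  {q: True, k: False, y: False}
  {k: False, q: False, y: False}
  {k: True, y: True, q: True}
  {k: True, y: True, q: False}
  {y: True, q: True, k: False}


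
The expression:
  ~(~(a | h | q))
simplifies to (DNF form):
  a | h | q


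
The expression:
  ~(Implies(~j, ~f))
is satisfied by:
  {f: True, j: False}


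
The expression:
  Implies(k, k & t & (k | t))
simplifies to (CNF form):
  t | ~k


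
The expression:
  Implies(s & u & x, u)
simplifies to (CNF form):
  True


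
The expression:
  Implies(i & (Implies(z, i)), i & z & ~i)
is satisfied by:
  {i: False}


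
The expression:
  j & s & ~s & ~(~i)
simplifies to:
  False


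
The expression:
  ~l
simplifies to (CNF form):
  ~l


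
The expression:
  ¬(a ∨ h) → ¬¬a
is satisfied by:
  {a: True, h: True}
  {a: True, h: False}
  {h: True, a: False}


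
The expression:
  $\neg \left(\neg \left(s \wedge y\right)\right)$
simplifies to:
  $s \wedge y$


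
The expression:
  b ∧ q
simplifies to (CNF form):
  b ∧ q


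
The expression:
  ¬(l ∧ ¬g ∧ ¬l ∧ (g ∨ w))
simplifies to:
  True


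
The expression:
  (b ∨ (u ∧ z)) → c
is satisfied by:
  {c: True, z: False, u: False, b: False}
  {c: True, u: True, z: False, b: False}
  {c: True, z: True, u: False, b: False}
  {c: True, u: True, z: True, b: False}
  {b: True, c: True, z: False, u: False}
  {b: True, c: True, u: True, z: False}
  {b: True, c: True, z: True, u: False}
  {b: True, c: True, u: True, z: True}
  {b: False, z: False, u: False, c: False}
  {u: True, b: False, z: False, c: False}
  {z: True, b: False, u: False, c: False}


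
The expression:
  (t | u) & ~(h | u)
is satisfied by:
  {t: True, u: False, h: False}


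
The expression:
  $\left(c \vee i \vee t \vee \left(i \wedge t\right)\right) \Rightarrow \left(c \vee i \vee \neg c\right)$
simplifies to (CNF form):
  $\text{True}$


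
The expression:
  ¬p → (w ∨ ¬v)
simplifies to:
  p ∨ w ∨ ¬v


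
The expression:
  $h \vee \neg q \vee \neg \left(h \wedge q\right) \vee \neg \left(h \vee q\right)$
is always true.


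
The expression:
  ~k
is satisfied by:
  {k: False}


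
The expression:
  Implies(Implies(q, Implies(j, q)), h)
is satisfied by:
  {h: True}


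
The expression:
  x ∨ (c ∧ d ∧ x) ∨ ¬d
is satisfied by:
  {x: True, d: False}
  {d: False, x: False}
  {d: True, x: True}


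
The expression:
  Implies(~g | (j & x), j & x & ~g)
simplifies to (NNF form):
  (g & ~j) | (g & ~x) | (j & x & ~g)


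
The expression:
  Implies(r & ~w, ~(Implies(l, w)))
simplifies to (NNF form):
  l | w | ~r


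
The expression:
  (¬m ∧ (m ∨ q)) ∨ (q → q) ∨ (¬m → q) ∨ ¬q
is always true.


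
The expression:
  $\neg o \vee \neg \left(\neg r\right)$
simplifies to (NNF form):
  $r \vee \neg o$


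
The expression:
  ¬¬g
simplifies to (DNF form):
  g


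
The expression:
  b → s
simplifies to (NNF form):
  s ∨ ¬b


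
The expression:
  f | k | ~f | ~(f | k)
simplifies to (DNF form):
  True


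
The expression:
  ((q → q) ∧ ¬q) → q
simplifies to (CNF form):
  q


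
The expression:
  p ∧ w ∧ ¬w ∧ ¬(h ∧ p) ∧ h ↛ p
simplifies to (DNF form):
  False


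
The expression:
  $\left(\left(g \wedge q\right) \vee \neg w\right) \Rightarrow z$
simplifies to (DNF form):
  $z \vee \left(w \wedge \neg g\right) \vee \left(w \wedge \neg q\right)$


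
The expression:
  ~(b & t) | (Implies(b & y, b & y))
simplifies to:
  True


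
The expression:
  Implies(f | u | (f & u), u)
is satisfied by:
  {u: True, f: False}
  {f: False, u: False}
  {f: True, u: True}


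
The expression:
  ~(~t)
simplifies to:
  t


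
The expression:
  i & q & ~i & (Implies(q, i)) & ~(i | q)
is never true.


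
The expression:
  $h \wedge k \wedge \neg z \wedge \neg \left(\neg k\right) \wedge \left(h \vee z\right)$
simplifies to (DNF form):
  $h \wedge k \wedge \neg z$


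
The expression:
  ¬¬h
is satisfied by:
  {h: True}


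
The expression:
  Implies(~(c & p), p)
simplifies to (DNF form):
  p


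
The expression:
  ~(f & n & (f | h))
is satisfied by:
  {n: False, f: False}
  {f: True, n: False}
  {n: True, f: False}


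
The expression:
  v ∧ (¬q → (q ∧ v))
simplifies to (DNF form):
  q ∧ v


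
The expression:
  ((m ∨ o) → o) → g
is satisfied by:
  {m: True, g: True, o: False}
  {g: True, o: False, m: False}
  {m: True, g: True, o: True}
  {g: True, o: True, m: False}
  {m: True, o: False, g: False}


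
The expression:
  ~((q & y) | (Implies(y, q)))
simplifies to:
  y & ~q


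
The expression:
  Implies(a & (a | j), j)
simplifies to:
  j | ~a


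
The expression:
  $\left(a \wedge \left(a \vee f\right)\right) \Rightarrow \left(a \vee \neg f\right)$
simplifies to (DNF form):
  $\text{True}$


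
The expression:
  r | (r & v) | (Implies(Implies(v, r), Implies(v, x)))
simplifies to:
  True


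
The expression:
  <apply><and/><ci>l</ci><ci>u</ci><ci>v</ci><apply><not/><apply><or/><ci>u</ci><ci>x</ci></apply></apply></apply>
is never true.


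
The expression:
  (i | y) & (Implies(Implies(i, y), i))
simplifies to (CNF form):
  i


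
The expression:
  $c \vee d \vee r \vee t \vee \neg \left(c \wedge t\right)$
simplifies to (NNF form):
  $\text{True}$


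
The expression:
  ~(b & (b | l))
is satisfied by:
  {b: False}


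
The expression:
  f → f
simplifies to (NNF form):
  True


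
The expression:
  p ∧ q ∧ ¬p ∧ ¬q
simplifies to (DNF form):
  False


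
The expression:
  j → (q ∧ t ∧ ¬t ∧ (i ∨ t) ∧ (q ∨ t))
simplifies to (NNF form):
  ¬j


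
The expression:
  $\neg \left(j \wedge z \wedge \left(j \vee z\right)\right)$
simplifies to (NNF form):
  $\neg j \vee \neg z$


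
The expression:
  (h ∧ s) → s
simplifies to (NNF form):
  True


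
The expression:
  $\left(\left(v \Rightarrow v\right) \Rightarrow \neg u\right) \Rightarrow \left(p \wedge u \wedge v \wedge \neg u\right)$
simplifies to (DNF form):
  $u$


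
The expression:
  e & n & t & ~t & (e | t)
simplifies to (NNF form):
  False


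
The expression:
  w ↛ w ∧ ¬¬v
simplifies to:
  False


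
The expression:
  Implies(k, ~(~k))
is always true.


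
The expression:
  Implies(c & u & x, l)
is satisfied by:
  {l: True, u: False, c: False, x: False}
  {l: False, u: False, c: False, x: False}
  {x: True, l: True, u: False, c: False}
  {x: True, l: False, u: False, c: False}
  {l: True, c: True, x: False, u: False}
  {c: True, x: False, u: False, l: False}
  {x: True, c: True, l: True, u: False}
  {x: True, c: True, l: False, u: False}
  {l: True, u: True, x: False, c: False}
  {u: True, x: False, c: False, l: False}
  {l: True, x: True, u: True, c: False}
  {x: True, u: True, l: False, c: False}
  {l: True, c: True, u: True, x: False}
  {c: True, u: True, x: False, l: False}
  {x: True, c: True, u: True, l: True}


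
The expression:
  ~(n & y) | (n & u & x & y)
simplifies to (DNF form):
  ~n | ~y | (u & x)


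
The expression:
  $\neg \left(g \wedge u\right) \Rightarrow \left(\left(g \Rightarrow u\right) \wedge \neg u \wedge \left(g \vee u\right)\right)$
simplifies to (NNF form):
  $g \wedge u$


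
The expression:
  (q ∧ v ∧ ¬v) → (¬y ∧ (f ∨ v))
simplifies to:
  True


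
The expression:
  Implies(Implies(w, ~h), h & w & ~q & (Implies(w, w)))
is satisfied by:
  {h: True, w: True}


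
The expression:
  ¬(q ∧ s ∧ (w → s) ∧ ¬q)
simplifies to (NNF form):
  True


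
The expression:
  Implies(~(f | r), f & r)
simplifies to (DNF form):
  f | r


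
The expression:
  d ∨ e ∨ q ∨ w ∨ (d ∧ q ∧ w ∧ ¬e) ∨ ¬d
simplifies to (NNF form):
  True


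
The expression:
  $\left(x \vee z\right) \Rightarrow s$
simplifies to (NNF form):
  $s \vee \left(\neg x \wedge \neg z\right)$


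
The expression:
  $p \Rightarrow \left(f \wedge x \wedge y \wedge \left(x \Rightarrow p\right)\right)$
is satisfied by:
  {f: True, x: True, y: True, p: False}
  {f: True, x: True, y: False, p: False}
  {f: True, y: True, x: False, p: False}
  {f: True, y: False, x: False, p: False}
  {x: True, y: True, f: False, p: False}
  {x: True, f: False, y: False, p: False}
  {x: False, y: True, f: False, p: False}
  {x: False, f: False, y: False, p: False}
  {f: True, p: True, x: True, y: True}


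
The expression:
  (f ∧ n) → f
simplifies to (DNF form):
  True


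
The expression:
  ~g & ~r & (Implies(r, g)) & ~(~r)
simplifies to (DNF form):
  False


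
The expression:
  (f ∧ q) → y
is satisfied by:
  {y: True, q: False, f: False}
  {q: False, f: False, y: False}
  {f: True, y: True, q: False}
  {f: True, q: False, y: False}
  {y: True, q: True, f: False}
  {q: True, y: False, f: False}
  {f: True, q: True, y: True}


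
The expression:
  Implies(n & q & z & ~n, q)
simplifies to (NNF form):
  True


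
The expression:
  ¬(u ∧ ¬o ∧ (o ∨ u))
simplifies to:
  o ∨ ¬u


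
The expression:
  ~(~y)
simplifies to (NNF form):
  y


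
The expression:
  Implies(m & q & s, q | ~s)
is always true.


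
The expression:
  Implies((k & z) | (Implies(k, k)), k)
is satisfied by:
  {k: True}


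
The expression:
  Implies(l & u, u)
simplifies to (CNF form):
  True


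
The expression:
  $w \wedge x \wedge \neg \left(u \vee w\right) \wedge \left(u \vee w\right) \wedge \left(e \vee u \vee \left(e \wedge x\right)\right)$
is never true.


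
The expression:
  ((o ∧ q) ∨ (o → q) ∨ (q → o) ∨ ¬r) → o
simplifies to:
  o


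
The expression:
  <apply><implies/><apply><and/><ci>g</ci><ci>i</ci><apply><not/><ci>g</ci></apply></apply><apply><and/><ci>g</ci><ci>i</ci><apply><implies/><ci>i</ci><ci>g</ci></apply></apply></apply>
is always true.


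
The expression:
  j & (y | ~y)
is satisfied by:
  {j: True}


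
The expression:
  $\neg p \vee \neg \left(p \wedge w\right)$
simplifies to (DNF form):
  $\neg p \vee \neg w$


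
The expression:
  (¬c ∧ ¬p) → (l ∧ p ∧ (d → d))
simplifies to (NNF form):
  c ∨ p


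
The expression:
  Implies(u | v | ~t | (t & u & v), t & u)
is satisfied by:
  {t: True, u: True, v: False}
  {t: True, v: False, u: False}
  {t: True, u: True, v: True}


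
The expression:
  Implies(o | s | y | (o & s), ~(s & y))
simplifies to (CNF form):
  ~s | ~y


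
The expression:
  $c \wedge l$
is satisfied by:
  {c: True, l: True}


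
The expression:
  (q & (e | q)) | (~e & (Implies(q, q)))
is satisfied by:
  {q: True, e: False}
  {e: False, q: False}
  {e: True, q: True}


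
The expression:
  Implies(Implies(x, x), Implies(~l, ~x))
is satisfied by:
  {l: True, x: False}
  {x: False, l: False}
  {x: True, l: True}


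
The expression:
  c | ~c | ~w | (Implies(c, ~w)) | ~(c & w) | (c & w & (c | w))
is always true.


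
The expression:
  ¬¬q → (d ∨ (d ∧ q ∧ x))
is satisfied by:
  {d: True, q: False}
  {q: False, d: False}
  {q: True, d: True}


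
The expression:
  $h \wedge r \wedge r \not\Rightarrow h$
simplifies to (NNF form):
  $\text{False}$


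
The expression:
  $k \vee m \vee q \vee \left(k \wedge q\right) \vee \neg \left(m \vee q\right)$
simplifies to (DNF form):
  $\text{True}$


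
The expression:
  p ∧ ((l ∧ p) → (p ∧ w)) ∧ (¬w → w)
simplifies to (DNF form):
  p ∧ w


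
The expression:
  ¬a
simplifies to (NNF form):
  ¬a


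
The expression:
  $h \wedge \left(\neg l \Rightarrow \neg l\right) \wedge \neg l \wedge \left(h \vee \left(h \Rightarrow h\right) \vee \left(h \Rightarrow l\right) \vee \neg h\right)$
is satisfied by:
  {h: True, l: False}


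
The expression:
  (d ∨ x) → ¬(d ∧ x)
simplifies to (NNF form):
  ¬d ∨ ¬x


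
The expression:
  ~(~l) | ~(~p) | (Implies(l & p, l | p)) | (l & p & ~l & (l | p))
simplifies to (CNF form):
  True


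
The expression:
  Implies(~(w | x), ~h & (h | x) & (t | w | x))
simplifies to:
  w | x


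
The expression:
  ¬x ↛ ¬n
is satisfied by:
  {n: True, x: False}


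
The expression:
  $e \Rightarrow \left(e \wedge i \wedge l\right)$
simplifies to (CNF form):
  $\left(i \vee \neg e\right) \wedge \left(l \vee \neg e\right)$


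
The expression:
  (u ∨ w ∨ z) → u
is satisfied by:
  {u: True, w: False, z: False}
  {z: True, u: True, w: False}
  {u: True, w: True, z: False}
  {z: True, u: True, w: True}
  {z: False, w: False, u: False}


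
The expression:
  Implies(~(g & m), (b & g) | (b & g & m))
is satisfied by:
  {b: True, m: True, g: True}
  {b: True, g: True, m: False}
  {m: True, g: True, b: False}


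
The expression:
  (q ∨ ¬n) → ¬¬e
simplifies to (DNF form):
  e ∨ (n ∧ ¬q)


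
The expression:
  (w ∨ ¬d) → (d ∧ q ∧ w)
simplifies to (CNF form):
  d ∧ (q ∨ ¬w)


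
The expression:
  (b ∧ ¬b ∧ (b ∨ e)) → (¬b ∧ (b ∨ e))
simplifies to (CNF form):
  True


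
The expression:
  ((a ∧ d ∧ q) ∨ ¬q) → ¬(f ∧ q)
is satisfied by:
  {q: False, d: False, a: False, f: False}
  {f: True, q: False, d: False, a: False}
  {a: True, q: False, d: False, f: False}
  {f: True, a: True, q: False, d: False}
  {d: True, f: False, q: False, a: False}
  {f: True, d: True, q: False, a: False}
  {a: True, d: True, f: False, q: False}
  {f: True, a: True, d: True, q: False}
  {q: True, a: False, d: False, f: False}
  {f: True, q: True, a: False, d: False}
  {a: True, q: True, f: False, d: False}
  {f: True, a: True, q: True, d: False}
  {d: True, q: True, a: False, f: False}
  {f: True, d: True, q: True, a: False}
  {a: True, d: True, q: True, f: False}


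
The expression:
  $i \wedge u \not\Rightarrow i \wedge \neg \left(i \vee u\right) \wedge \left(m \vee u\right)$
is never true.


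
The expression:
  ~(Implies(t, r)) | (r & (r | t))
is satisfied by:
  {r: True, t: True}
  {r: True, t: False}
  {t: True, r: False}


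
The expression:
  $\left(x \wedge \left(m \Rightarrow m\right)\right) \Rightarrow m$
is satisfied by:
  {m: True, x: False}
  {x: False, m: False}
  {x: True, m: True}


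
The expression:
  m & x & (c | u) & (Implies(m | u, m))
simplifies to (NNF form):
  m & x & (c | u)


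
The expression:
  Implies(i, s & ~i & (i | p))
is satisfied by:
  {i: False}


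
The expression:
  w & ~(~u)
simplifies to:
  u & w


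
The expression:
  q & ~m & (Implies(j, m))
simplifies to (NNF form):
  q & ~j & ~m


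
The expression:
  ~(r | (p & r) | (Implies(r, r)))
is never true.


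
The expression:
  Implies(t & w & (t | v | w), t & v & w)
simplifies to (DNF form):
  v | ~t | ~w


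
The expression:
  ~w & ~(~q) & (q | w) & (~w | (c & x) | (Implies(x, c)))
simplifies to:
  q & ~w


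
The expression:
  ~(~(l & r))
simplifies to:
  l & r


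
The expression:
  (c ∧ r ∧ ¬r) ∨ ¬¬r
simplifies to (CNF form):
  r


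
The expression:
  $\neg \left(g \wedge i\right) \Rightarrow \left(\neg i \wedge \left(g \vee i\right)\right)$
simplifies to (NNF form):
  $g$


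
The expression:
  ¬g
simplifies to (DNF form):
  ¬g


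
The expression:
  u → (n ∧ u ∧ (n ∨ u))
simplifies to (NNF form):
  n ∨ ¬u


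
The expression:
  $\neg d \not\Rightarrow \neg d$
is never true.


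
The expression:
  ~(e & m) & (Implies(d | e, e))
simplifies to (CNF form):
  (e | ~d) & (e | ~e) & (~d | ~m) & (~e | ~m)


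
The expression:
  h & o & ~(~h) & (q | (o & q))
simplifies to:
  h & o & q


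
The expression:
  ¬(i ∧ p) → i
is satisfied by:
  {i: True}


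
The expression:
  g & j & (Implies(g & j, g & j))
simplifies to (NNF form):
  g & j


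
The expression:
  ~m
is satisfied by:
  {m: False}


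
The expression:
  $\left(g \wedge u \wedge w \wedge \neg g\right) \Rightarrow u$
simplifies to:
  $\text{True}$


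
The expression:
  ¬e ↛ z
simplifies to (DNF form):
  z ∨ ¬e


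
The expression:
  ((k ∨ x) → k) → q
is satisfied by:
  {q: True, x: True, k: False}
  {q: True, x: False, k: False}
  {q: True, k: True, x: True}
  {q: True, k: True, x: False}
  {x: True, k: False, q: False}


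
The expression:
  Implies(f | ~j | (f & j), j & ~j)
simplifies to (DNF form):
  j & ~f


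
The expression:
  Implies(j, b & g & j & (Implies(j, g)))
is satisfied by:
  {b: True, g: True, j: False}
  {b: True, g: False, j: False}
  {g: True, b: False, j: False}
  {b: False, g: False, j: False}
  {j: True, b: True, g: True}
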